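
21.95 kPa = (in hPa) 219.5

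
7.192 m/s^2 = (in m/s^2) 7.192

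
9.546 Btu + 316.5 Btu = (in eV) 2.147e+24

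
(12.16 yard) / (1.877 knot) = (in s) 11.52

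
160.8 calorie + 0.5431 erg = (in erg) 6.728e+09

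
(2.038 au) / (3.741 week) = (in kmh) 4.851e+05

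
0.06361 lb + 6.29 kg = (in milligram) 6.319e+06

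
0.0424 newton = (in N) 0.0424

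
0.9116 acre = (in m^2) 3689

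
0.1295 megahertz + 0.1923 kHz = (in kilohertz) 129.7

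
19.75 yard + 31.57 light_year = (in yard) 3.266e+17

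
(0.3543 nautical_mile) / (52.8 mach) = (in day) 4.224e-07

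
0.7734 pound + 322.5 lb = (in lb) 323.3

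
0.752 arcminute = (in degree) 0.01253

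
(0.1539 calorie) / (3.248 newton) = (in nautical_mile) 0.000107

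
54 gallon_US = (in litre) 204.4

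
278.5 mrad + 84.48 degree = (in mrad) 1753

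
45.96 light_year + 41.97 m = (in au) 2.907e+06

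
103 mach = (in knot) 6.817e+04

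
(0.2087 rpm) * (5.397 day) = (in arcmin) 3.503e+07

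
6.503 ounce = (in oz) 6.503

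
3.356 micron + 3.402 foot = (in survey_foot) 3.402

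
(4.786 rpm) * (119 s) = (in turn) 9.492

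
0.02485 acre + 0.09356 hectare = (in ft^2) 1.115e+04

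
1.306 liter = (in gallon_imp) 0.2873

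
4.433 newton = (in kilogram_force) 0.452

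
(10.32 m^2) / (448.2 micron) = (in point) 6.527e+07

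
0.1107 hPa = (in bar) 0.0001107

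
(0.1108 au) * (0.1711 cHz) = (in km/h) 1.021e+08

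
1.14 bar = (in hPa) 1140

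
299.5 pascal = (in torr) 2.246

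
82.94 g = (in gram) 82.94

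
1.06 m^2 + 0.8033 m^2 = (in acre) 0.0004604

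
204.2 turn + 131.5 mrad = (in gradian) 8.169e+04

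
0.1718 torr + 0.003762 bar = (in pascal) 399.1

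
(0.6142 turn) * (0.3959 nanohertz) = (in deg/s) 8.754e-08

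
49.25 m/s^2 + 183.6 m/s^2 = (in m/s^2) 232.8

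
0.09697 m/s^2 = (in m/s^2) 0.09697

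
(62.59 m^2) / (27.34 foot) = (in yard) 8.214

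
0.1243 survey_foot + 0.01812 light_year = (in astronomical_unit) 1146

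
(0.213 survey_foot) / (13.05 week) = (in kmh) 2.961e-08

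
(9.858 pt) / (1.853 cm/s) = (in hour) 5.213e-05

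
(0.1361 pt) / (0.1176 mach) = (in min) 1.998e-08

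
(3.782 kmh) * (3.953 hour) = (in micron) 1.495e+10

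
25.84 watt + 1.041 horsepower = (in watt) 802.1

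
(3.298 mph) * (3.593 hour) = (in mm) 1.907e+07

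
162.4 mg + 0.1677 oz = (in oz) 0.1734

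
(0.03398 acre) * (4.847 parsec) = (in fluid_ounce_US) 6.954e+23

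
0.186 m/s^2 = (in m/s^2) 0.186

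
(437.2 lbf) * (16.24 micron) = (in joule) 0.03158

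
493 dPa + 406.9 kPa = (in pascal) 4.069e+05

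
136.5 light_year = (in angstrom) 1.291e+28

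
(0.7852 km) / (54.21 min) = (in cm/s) 24.14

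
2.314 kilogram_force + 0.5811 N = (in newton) 23.27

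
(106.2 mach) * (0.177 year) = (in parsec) 6.541e-06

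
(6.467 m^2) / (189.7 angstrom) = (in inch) 1.342e+10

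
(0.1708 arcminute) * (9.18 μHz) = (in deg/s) 2.613e-08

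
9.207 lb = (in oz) 147.3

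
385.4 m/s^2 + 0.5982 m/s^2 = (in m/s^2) 386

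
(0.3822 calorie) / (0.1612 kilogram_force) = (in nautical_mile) 0.0005462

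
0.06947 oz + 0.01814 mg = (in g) 1.969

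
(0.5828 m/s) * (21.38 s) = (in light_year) 1.317e-15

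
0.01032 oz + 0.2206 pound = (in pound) 0.2212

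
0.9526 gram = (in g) 0.9526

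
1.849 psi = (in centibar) 12.75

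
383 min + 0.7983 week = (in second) 5.058e+05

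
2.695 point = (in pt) 2.695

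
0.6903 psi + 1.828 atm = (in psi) 27.55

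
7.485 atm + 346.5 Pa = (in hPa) 7588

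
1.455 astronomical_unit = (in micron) 2.177e+17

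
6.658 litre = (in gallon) 1.759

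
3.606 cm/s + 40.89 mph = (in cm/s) 1832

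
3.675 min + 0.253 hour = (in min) 18.86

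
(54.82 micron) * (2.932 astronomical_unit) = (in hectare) 2405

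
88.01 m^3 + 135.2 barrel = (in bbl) 688.8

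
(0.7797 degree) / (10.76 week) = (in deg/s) 1.198e-07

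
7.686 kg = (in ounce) 271.1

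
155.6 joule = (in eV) 9.712e+20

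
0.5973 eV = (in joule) 9.57e-20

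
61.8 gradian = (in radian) 0.9708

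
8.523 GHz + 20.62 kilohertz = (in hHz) 8.523e+07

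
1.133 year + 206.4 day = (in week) 88.56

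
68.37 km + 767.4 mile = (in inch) 5.131e+07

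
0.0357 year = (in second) 1.126e+06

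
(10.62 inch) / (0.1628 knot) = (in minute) 0.05368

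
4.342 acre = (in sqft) 1.891e+05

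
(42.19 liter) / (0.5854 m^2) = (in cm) 7.207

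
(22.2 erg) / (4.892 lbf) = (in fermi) 1.02e+08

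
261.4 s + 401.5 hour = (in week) 2.39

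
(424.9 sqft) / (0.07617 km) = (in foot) 1.7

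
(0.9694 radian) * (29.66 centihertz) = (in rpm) 2.746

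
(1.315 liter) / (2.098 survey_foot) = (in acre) 5.081e-07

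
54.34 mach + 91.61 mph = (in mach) 54.46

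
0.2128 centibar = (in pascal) 212.8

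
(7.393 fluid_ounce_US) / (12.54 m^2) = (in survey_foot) 5.72e-05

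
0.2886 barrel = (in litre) 45.88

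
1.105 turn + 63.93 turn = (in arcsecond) 8.429e+07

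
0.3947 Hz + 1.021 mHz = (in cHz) 39.57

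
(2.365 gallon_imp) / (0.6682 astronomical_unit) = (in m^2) 1.076e-13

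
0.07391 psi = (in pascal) 509.6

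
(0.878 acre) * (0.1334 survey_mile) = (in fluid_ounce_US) 2.579e+10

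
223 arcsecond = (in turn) 0.0001721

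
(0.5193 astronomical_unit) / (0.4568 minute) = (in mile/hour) 6.34e+09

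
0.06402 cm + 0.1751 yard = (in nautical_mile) 8.68e-05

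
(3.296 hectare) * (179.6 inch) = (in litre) 1.504e+08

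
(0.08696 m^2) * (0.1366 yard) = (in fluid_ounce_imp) 382.3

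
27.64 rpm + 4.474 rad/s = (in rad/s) 7.368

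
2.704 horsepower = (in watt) 2016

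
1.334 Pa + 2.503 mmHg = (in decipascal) 3350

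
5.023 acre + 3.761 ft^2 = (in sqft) 2.188e+05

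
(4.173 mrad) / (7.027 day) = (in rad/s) 6.873e-09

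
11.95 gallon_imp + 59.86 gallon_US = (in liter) 280.9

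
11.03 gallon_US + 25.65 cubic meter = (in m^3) 25.69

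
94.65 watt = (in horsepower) 0.1269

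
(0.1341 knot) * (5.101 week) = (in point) 6.033e+08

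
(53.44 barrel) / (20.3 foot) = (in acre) 0.0003393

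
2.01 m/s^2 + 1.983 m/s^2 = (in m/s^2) 3.993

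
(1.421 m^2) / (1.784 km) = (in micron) 796.5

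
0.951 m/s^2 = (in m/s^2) 0.951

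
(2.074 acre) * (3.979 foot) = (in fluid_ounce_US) 3.442e+08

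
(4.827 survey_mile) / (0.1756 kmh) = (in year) 0.00505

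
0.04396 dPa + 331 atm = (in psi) 4864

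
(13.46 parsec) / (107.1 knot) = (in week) 1.246e+10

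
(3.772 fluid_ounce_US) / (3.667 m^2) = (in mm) 0.03042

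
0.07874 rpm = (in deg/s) 0.4724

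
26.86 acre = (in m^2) 1.087e+05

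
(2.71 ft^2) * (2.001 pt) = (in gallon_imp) 0.03909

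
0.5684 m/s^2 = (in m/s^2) 0.5684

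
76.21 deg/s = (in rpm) 12.7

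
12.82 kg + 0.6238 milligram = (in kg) 12.82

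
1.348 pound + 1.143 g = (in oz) 21.61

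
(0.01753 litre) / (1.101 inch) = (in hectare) 6.268e-08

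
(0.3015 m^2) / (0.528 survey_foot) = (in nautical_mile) 0.001012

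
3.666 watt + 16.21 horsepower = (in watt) 1.209e+04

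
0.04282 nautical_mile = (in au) 5.301e-10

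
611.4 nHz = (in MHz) 6.114e-13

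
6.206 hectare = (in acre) 15.34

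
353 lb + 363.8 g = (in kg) 160.5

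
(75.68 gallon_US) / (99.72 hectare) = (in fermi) 2.873e+08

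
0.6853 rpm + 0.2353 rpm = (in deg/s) 5.524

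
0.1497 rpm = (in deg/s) 0.8982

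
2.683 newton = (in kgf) 0.2736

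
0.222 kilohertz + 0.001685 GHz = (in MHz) 1.685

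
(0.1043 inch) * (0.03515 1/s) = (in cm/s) 0.009312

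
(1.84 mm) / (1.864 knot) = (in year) 6.085e-11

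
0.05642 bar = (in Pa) 5642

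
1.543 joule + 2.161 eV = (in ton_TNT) 3.688e-10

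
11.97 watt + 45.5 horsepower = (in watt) 3.394e+04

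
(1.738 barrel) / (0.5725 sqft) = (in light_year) 5.491e-16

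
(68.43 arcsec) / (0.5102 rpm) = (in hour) 1.725e-06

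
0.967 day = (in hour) 23.21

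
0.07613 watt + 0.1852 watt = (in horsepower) 0.0003504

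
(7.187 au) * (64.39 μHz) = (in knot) 1.346e+08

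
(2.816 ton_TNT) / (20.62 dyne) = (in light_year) 0.00604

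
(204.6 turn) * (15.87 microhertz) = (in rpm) 0.1948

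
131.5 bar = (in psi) 1907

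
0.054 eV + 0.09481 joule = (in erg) 9.481e+05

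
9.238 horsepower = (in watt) 6889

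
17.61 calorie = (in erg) 7.368e+08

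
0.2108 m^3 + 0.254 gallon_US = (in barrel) 1.332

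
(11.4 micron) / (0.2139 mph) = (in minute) 1.987e-06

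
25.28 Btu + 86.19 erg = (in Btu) 25.28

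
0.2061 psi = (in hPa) 14.21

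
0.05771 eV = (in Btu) 8.764e-24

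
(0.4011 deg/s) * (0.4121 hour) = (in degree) 595.1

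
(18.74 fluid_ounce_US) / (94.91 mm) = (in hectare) 5.839e-07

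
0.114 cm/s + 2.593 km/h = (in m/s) 0.7214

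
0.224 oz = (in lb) 0.014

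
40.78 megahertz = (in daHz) 4.078e+06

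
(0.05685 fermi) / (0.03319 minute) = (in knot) 5.549e-17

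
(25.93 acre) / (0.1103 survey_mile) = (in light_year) 6.248e-14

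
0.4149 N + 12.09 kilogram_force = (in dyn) 1.19e+07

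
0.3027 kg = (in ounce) 10.68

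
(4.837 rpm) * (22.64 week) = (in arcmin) 2.384e+10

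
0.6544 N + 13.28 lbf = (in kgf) 6.09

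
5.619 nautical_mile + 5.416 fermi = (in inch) 4.097e+05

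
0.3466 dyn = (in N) 3.466e-06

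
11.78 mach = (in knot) 7797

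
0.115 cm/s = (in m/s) 0.00115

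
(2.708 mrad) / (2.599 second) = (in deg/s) 0.0597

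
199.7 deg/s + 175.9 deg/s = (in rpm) 62.6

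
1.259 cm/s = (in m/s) 0.01259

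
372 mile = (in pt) 1.697e+09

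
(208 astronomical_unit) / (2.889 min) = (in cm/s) 1.795e+13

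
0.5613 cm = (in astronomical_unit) 3.752e-14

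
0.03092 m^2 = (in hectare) 3.092e-06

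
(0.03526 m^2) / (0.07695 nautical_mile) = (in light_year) 2.615e-20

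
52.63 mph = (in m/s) 23.53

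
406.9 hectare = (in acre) 1005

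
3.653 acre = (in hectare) 1.478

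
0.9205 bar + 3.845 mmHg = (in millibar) 925.6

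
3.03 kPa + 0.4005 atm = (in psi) 6.325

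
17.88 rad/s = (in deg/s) 1024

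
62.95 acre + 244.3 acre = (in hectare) 124.3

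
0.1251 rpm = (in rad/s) 0.0131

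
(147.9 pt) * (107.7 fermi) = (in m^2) 5.619e-15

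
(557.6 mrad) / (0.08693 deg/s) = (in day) 0.004254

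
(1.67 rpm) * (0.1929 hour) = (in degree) 6958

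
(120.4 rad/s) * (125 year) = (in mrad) 4.746e+14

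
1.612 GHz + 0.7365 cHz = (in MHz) 1612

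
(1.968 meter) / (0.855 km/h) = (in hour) 0.002302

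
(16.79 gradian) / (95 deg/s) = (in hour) 4.418e-05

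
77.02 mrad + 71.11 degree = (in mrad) 1318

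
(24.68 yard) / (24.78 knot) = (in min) 0.0295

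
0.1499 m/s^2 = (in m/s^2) 0.1499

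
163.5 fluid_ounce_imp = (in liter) 4.646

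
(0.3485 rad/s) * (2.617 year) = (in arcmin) 9.888e+10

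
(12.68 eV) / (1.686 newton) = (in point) 3.416e-15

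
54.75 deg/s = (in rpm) 9.125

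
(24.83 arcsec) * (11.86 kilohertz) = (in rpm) 13.63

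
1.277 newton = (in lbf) 0.2871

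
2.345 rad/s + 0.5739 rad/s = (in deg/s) 167.2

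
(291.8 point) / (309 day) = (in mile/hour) 8.625e-09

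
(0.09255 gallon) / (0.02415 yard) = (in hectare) 1.586e-06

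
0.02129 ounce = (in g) 0.6036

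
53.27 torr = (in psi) 1.03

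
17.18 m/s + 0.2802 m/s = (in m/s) 17.46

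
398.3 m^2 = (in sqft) 4287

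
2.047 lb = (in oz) 32.75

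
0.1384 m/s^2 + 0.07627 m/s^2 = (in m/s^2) 0.2147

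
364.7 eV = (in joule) 5.843e-17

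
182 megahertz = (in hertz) 1.82e+08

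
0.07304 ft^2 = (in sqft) 0.07304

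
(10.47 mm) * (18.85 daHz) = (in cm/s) 197.4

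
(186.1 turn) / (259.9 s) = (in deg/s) 257.8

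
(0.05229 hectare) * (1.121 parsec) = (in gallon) 4.778e+21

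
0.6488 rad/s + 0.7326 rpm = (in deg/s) 41.57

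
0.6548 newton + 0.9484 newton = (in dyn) 1.603e+05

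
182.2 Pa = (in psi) 0.02643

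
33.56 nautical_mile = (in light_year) 6.57e-12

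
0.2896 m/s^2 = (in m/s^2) 0.2896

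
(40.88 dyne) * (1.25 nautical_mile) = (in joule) 0.9464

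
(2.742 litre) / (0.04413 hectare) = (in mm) 0.006213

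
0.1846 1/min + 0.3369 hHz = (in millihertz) 3.369e+04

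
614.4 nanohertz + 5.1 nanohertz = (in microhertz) 0.6195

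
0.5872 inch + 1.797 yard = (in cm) 165.8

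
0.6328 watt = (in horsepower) 0.0008486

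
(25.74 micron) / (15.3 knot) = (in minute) 5.45e-08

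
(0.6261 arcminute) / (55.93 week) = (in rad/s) 5.384e-12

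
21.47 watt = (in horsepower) 0.02879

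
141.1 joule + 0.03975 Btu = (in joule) 183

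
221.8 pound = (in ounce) 3549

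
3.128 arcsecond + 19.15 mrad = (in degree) 1.098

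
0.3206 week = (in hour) 53.86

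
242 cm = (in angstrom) 2.42e+10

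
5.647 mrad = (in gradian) 0.3595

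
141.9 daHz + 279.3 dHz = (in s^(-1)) 1447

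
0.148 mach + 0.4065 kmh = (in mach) 0.1483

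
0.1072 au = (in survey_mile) 9.965e+06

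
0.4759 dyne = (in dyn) 0.4759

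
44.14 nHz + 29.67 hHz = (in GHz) 2.967e-06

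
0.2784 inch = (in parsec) 2.292e-19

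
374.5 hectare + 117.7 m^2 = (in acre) 925.4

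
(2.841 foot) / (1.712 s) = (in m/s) 0.5058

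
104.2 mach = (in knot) 6.897e+04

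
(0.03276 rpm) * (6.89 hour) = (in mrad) 8.509e+04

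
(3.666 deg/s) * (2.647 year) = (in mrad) 5.341e+09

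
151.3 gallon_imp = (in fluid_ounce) 2.326e+04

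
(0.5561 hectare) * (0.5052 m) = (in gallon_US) 7.422e+05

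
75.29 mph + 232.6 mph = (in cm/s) 1.376e+04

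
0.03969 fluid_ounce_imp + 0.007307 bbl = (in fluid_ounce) 39.32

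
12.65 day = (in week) 1.807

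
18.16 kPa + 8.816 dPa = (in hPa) 181.6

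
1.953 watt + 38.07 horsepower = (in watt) 2.839e+04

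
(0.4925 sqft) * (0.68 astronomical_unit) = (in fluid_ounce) 1.574e+14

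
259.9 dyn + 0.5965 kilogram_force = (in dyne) 5.852e+05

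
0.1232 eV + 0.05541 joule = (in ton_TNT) 1.324e-11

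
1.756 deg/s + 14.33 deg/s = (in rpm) 2.681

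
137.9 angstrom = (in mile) 8.569e-12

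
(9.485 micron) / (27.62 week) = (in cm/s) 5.678e-11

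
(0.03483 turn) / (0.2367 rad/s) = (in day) 1.07e-05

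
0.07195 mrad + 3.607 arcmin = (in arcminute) 3.854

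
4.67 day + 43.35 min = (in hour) 112.8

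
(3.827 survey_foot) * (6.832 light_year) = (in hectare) 7.54e+12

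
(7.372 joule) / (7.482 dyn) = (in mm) 9.853e+07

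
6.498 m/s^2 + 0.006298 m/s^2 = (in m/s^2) 6.504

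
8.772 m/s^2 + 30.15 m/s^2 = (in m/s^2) 38.92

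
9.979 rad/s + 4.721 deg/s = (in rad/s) 10.06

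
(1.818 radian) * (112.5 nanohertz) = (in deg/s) 1.172e-05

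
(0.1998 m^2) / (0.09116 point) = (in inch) 2.446e+05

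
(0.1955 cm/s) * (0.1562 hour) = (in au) 7.349e-12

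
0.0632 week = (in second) 3.822e+04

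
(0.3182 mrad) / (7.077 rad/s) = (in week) 7.434e-11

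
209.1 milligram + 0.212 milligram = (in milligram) 209.3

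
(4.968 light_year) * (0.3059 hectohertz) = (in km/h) 5.176e+18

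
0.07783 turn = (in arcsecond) 1.009e+05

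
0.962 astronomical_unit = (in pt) 4.079e+14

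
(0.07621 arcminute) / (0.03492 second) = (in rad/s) 0.0006348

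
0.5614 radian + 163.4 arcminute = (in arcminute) 2093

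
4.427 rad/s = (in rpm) 42.27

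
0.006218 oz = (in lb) 0.0003886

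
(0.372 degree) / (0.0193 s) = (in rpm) 3.212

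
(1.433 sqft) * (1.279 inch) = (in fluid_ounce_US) 146.2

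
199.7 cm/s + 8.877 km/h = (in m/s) 4.463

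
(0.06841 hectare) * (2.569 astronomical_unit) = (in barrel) 1.654e+15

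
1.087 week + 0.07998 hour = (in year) 0.02086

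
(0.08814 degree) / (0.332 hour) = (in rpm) 1.229e-05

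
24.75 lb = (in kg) 11.23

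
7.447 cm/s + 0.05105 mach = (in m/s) 17.46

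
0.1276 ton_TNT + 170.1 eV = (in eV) 3.332e+27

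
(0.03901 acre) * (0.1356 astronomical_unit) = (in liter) 3.202e+15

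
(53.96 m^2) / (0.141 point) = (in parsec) 3.516e-11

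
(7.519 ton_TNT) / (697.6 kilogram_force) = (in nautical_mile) 2483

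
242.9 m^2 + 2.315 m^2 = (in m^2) 245.2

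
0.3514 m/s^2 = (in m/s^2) 0.3514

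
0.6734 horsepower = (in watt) 502.2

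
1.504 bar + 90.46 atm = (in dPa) 9.316e+07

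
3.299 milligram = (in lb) 7.273e-06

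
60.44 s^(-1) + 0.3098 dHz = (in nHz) 6.047e+10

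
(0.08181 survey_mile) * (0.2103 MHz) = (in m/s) 2.769e+07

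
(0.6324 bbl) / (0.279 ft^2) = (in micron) 3.879e+06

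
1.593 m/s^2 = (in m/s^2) 1.593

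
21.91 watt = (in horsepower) 0.02938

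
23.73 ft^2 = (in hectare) 0.0002205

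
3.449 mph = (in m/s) 1.542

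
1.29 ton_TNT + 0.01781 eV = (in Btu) 5.116e+06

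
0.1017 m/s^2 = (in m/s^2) 0.1017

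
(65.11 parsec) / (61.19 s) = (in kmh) 1.182e+17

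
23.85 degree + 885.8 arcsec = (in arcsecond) 8.675e+04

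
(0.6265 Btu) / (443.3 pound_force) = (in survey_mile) 0.0002083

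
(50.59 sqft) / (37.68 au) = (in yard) 9.118e-13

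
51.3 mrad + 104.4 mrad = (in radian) 0.1557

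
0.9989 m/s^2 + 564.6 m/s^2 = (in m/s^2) 565.6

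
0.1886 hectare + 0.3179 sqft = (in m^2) 1886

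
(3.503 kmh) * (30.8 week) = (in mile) 1.126e+04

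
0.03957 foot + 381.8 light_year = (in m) 3.612e+18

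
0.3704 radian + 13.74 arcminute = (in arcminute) 1287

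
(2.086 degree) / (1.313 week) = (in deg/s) 2.627e-06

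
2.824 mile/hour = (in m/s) 1.262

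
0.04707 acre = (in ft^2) 2050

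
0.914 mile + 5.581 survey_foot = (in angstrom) 1.473e+13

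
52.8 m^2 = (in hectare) 0.00528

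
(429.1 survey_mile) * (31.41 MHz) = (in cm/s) 2.169e+15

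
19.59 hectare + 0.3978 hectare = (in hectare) 19.99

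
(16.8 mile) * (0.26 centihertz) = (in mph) 157.2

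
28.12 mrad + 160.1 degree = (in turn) 0.4492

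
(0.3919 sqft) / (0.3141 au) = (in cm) 7.748e-11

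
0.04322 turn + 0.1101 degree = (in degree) 15.67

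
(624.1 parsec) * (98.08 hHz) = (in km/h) 6.8e+23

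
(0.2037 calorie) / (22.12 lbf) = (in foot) 0.02842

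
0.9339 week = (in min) 9414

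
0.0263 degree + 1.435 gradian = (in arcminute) 79.07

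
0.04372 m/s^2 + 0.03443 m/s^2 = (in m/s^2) 0.07815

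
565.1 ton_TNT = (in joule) 2.364e+12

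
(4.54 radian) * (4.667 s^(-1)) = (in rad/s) 21.19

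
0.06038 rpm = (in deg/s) 0.3623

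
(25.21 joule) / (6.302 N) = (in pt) 1.134e+04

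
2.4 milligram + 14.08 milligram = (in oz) 0.0005813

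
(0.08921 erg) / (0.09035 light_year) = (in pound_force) 2.346e-24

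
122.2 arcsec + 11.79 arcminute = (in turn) 0.0006401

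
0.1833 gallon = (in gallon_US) 0.1833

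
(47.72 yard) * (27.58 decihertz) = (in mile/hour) 269.2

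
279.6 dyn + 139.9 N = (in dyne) 1.399e+07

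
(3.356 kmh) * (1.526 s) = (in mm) 1423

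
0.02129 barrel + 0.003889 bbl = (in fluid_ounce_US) 135.4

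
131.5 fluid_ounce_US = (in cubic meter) 0.003889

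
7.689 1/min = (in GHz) 1.281e-10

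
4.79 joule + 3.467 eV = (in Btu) 0.00454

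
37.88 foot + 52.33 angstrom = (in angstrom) 1.155e+11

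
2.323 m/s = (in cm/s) 232.3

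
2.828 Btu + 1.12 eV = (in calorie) 713.1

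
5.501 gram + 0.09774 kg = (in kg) 0.1032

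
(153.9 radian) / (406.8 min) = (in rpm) 0.06021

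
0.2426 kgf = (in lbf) 0.5348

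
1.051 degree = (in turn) 0.002919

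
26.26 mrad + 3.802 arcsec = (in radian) 0.02628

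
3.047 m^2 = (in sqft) 32.8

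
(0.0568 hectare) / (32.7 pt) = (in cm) 4.924e+06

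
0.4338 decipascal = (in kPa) 4.338e-05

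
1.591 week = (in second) 9.622e+05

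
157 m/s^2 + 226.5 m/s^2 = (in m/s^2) 383.5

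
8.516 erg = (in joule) 8.516e-07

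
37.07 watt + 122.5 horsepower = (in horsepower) 122.5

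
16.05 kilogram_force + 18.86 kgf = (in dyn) 3.424e+07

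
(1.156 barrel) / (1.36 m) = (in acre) 3.339e-05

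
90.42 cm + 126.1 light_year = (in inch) 4.697e+19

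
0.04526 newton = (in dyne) 4526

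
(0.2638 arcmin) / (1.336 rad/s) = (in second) 5.744e-05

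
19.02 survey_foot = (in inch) 228.2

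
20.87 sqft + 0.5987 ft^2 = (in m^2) 1.995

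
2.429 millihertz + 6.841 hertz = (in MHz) 6.843e-06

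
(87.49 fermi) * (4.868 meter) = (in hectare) 4.259e-17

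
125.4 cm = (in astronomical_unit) 8.382e-12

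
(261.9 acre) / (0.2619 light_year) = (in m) 4.278e-10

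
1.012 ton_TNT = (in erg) 4.234e+16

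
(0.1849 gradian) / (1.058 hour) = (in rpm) 7.282e-06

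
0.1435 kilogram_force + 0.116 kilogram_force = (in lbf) 0.5721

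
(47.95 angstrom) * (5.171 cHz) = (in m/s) 2.479e-10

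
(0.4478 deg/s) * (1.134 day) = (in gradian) 4.875e+04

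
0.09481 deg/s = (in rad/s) 0.001655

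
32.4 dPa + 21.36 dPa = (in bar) 5.376e-05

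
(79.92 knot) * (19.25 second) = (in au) 5.291e-09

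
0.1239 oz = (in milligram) 3513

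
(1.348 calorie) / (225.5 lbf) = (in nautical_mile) 3.036e-06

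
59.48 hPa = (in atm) 0.0587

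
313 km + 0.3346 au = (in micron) 5.006e+16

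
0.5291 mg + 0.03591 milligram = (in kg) 5.65e-07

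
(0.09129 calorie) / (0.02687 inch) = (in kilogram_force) 57.07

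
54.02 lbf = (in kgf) 24.5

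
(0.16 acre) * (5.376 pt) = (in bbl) 7.724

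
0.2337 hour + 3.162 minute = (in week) 0.001705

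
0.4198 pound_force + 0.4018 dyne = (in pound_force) 0.4198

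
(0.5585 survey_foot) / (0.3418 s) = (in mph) 1.114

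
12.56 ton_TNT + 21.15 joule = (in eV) 3.28e+29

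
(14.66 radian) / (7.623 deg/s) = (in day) 0.001275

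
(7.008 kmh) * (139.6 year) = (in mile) 5.325e+06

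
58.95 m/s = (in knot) 114.6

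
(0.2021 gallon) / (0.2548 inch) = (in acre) 2.921e-05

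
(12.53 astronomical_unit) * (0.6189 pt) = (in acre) 1.011e+05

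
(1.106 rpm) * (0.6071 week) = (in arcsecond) 8.772e+09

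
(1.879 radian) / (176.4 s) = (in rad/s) 0.01065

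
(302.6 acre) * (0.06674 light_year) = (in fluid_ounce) 2.615e+25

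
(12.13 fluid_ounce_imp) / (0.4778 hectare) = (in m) 7.213e-08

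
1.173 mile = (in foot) 6193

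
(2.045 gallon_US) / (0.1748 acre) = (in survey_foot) 3.59e-05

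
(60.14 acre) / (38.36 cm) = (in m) 6.345e+05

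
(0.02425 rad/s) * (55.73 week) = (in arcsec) 1.686e+11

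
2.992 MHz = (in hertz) 2.992e+06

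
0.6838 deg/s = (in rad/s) 0.01193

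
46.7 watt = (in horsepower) 0.06263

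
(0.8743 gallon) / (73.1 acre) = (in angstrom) 111.9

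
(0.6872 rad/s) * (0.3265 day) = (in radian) 1.939e+04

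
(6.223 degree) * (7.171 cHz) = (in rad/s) 0.007789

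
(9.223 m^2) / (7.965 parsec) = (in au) 2.508e-28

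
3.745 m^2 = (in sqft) 40.31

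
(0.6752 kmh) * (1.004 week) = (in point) 3.228e+08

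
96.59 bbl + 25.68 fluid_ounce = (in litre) 1.536e+04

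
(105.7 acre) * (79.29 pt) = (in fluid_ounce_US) 4.046e+08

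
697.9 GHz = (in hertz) 6.979e+11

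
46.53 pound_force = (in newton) 207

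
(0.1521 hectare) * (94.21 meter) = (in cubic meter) 1.433e+05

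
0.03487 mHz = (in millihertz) 0.03487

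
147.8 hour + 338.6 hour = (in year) 0.05553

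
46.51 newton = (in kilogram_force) 4.743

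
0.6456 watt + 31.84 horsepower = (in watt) 2.374e+04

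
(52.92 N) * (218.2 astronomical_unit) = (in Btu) 1.637e+12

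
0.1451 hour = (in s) 522.4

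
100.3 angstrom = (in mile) 6.232e-12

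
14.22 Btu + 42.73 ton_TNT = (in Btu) 1.695e+08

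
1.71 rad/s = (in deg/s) 97.98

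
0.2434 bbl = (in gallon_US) 10.22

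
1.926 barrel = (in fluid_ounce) 1.035e+04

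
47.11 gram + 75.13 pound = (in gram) 3.413e+04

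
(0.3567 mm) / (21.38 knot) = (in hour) 9.009e-09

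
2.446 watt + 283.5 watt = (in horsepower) 0.3835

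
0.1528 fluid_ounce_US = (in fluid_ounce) 0.1528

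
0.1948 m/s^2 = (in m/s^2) 0.1948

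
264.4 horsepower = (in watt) 1.972e+05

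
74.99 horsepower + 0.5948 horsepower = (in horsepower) 75.58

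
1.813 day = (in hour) 43.51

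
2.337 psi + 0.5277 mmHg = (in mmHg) 121.4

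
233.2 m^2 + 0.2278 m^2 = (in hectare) 0.02334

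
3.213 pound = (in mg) 1.457e+06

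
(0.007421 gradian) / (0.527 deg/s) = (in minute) 0.0002112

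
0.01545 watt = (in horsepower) 2.072e-05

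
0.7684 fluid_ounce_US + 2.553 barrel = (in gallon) 107.2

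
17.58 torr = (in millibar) 23.44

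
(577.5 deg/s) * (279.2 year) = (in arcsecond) 1.831e+16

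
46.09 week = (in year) 0.8839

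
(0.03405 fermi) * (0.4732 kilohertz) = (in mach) 4.732e-17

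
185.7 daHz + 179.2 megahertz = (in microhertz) 1.792e+14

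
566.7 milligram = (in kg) 0.0005667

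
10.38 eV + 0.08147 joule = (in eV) 5.085e+17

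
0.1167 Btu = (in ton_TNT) 2.943e-08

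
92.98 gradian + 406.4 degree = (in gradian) 544.5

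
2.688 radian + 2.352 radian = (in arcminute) 1.733e+04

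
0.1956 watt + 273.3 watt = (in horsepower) 0.3668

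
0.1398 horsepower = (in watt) 104.2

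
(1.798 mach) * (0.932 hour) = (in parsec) 6.657e-11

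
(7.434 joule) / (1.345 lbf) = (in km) 0.001243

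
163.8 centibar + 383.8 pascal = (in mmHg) 1231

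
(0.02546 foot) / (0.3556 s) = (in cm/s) 2.182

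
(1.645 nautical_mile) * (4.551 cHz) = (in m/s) 138.6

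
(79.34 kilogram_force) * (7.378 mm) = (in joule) 5.741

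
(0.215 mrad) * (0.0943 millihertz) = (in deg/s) 1.162e-06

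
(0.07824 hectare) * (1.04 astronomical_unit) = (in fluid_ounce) 4.116e+18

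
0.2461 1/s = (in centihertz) 24.61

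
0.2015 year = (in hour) 1765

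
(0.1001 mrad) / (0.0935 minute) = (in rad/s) 1.784e-05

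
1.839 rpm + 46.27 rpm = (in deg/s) 288.7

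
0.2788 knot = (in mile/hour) 0.3208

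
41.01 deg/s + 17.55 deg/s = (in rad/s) 1.022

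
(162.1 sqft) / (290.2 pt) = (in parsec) 4.767e-15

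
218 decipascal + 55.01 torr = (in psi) 1.067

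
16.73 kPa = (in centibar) 16.73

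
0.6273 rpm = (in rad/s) 0.06569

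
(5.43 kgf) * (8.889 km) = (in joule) 4.733e+05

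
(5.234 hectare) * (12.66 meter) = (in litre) 6.626e+08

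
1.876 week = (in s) 1.135e+06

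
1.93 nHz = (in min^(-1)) 1.158e-07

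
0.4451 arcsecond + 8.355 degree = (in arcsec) 3.008e+04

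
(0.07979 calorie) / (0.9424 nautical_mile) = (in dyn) 19.13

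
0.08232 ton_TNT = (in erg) 3.444e+15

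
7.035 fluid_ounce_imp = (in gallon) 0.0528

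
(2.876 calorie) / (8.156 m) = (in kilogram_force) 0.1504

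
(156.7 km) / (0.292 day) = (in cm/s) 621.1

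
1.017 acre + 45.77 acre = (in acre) 46.79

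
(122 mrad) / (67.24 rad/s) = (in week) 3e-09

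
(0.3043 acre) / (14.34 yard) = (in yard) 102.7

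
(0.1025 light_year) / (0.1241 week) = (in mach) 3.794e+07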